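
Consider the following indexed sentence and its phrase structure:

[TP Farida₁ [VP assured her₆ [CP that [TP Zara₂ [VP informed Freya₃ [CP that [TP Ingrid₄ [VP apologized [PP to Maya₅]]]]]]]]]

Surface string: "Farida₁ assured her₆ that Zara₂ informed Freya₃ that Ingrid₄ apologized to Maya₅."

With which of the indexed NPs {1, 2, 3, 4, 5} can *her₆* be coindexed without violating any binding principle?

none

*her* is a pronoun, so Principle B applies: it must be free in its binding domain.
Binding domain of *her₆*: the matrix TP, whose subject is Farida₁.
*Farida₁* c-commands the pronoun within its binding domain → coindexation would violate Principle B.
*Zara₂*: the pronoun c-commands this R-expression → coindexation would violate Principle C on *Zara₂*.
*Freya₃*: the pronoun c-commands this R-expression → coindexation would violate Principle C on *Freya₃*.
*Ingrid₄*: the pronoun c-commands this R-expression → coindexation would violate Principle C on *Ingrid₄*.
*Maya₅*: the pronoun c-commands this R-expression → coindexation would violate Principle C on *Maya₅*.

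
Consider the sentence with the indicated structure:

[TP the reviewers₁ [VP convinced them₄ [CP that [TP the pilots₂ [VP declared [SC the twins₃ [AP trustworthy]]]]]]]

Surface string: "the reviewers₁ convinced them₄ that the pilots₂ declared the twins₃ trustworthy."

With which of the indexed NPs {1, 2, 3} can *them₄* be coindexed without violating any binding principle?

none

*them* is a pronoun, so Principle B applies: it must be free in its binding domain.
Binding domain of *them₄*: the matrix TP, whose subject is the reviewers₁.
*the reviewers₁* c-commands the pronoun within its binding domain → coindexation would violate Principle B.
*the pilots₂*: the pronoun c-commands this R-expression → coindexation would violate Principle C on *the pilots₂*.
*the twins₃*: the pronoun c-commands this R-expression → coindexation would violate Principle C on *the twins₃*.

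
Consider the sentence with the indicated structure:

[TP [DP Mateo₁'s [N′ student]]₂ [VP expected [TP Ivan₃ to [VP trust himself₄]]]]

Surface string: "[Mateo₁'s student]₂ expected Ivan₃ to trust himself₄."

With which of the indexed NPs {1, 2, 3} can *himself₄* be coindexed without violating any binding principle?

*himself* is an anaphor, so Principle A applies: it must be bound in its binding domain.
Binding domain of *himself₄*: the embedded TP, whose subject is Ivan₃.
*Mateo₁* does not c-command the anaphor → cannot bind it.
*[Mateo₁'s student]₂* c-commands the anaphor but is outside its binding domain → cannot satisfy Principle A.
*Ivan₃* c-commands the anaphor within its binding domain → licit binder.

{3}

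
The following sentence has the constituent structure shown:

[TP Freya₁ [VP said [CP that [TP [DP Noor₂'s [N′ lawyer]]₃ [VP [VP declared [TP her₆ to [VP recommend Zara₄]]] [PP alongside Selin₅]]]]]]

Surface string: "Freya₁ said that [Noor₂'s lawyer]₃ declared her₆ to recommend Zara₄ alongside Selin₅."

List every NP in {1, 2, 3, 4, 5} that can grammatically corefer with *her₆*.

*her* is a pronoun, so Principle B applies: it must be free in its binding domain.
Binding domain of *her₆*: the embedded TP, whose subject is [Noor₂'s lawyer]₃.
*Freya₁* c-commands the pronoun but from outside its binding domain, and is not c-commanded by it → coindexation permitted.
*Noor₂* and the pronoun do not c-command one another → neither Principle B nor Principle C is at stake; coindexation permitted.
*[Noor₂'s lawyer]₃* c-commands the pronoun within its binding domain → coindexation would violate Principle B.
*Zara₄*: the pronoun c-commands this R-expression → coindexation would violate Principle C on *Zara₄*.
*Selin₅* and the pronoun do not c-command one another → neither Principle B nor Principle C is at stake; coindexation permitted.

{1, 2, 5}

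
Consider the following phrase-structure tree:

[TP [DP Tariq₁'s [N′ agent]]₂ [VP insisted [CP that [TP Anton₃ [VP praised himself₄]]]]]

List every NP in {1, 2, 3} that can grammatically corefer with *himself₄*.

*himself* is an anaphor, so Principle A applies: it must be bound in its binding domain.
Binding domain of *himself₄*: the embedded TP, whose subject is Anton₃.
*Tariq₁* does not c-command the anaphor → cannot bind it.
*[Tariq₁'s agent]₂* c-commands the anaphor but is outside its binding domain → cannot satisfy Principle A.
*Anton₃* c-commands the anaphor within its binding domain → licit binder.

{3}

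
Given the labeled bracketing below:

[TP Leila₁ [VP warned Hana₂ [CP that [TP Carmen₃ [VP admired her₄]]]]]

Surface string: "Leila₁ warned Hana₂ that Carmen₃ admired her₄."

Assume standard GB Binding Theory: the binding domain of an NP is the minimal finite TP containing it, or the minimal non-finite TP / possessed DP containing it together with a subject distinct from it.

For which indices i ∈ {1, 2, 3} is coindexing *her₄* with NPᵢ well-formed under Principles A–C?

{1, 2}

*her* is a pronoun, so Principle B applies: it must be free in its binding domain.
Binding domain of *her₄*: the embedded TP, whose subject is Carmen₃.
*Leila₁* c-commands the pronoun but from outside its binding domain, and is not c-commanded by it → coindexation permitted.
*Hana₂* c-commands the pronoun but from outside its binding domain, and is not c-commanded by it → coindexation permitted.
*Carmen₃* c-commands the pronoun within its binding domain → coindexation would violate Principle B.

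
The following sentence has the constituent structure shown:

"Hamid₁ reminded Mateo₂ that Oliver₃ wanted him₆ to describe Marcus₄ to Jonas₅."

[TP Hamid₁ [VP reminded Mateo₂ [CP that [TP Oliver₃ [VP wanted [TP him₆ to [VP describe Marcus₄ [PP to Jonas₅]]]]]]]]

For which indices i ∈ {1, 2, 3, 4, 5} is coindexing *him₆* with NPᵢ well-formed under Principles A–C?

{1, 2}

*him* is a pronoun, so Principle B applies: it must be free in its binding domain.
Binding domain of *him₆*: the embedded TP, whose subject is Oliver₃.
*Hamid₁* c-commands the pronoun but from outside its binding domain, and is not c-commanded by it → coindexation permitted.
*Mateo₂* c-commands the pronoun but from outside its binding domain, and is not c-commanded by it → coindexation permitted.
*Oliver₃* c-commands the pronoun within its binding domain → coindexation would violate Principle B.
*Marcus₄*: the pronoun c-commands this R-expression → coindexation would violate Principle C on *Marcus₄*.
*Jonas₅*: the pronoun c-commands this R-expression → coindexation would violate Principle C on *Jonas₅*.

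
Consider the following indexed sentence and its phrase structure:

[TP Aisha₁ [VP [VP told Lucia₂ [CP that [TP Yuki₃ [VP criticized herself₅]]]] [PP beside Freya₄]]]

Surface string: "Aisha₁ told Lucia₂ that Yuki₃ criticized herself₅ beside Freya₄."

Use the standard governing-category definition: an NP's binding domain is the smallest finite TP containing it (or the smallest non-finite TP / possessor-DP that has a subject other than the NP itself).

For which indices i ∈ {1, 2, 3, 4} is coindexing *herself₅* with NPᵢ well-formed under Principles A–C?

*herself* is an anaphor, so Principle A applies: it must be bound in its binding domain.
Binding domain of *herself₅*: the embedded TP, whose subject is Yuki₃.
*Aisha₁* c-commands the anaphor but is outside its binding domain → cannot satisfy Principle A.
*Lucia₂* c-commands the anaphor but is outside its binding domain → cannot satisfy Principle A.
*Yuki₃* c-commands the anaphor within its binding domain → licit binder.
*Freya₄* does not c-command the anaphor → cannot bind it.

{3}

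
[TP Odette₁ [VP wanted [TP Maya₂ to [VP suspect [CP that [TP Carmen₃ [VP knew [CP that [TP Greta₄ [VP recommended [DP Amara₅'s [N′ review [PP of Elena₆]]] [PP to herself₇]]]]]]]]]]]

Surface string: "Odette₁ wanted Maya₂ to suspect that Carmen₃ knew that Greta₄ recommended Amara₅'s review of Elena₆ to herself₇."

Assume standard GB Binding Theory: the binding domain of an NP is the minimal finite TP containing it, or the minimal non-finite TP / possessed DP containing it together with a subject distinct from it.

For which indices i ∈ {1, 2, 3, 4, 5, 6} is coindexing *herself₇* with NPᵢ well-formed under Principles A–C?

*herself* is an anaphor, so Principle A applies: it must be bound in its binding domain.
Binding domain of *herself₇*: the embedded TP, whose subject is Greta₄.
*Odette₁* c-commands the anaphor but is outside its binding domain → cannot satisfy Principle A.
*Maya₂* c-commands the anaphor but is outside its binding domain → cannot satisfy Principle A.
*Carmen₃* c-commands the anaphor but is outside its binding domain → cannot satisfy Principle A.
*Greta₄* c-commands the anaphor within its binding domain → licit binder.
*Amara₅* does not c-command the anaphor → cannot bind it.
*Elena₆* does not c-command the anaphor → cannot bind it.

{4}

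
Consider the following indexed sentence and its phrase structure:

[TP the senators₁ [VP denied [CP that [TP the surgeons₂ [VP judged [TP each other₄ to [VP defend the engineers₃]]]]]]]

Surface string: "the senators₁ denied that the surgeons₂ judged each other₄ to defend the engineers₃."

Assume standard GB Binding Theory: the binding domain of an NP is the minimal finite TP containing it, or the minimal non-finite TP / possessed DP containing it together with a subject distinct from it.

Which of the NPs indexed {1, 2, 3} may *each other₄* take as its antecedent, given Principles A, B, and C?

{2}

*each other* is an anaphor, so Principle A applies: it must be bound in its binding domain.
Binding domain of *each other₄*: the embedded TP, whose subject is the surgeons₂.
*the senators₁* c-commands the anaphor but is outside its binding domain → cannot satisfy Principle A.
*the surgeons₂* c-commands the anaphor within its binding domain → licit binder.
*the engineers₃* does not c-command the anaphor → cannot bind it.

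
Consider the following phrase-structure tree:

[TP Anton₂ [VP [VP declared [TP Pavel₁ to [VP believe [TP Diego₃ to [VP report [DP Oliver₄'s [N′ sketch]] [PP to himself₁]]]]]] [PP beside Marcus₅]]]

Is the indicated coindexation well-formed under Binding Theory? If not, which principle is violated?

Principle A

The two coindexed NPs are *Pavel₁* and *himself₁*.
*himself₁* is an anaphor. Principle A requires it to be bound within its binding domain — the embedded TP, whose subject is Diego₃.
Within that domain it is c-commanded by *Diego₃*, which does not share its index.
*Pavel₁* does c-command the anaphor, but from outside its binding domain.
The anaphor is unbound in its domain → Principle A violation.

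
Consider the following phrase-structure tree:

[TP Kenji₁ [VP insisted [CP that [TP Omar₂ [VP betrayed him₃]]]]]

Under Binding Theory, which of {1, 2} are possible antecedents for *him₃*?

{1}

*him* is a pronoun, so Principle B applies: it must be free in its binding domain.
Binding domain of *him₃*: the embedded TP, whose subject is Omar₂.
*Kenji₁* c-commands the pronoun but from outside its binding domain, and is not c-commanded by it → coindexation permitted.
*Omar₂* c-commands the pronoun within its binding domain → coindexation would violate Principle B.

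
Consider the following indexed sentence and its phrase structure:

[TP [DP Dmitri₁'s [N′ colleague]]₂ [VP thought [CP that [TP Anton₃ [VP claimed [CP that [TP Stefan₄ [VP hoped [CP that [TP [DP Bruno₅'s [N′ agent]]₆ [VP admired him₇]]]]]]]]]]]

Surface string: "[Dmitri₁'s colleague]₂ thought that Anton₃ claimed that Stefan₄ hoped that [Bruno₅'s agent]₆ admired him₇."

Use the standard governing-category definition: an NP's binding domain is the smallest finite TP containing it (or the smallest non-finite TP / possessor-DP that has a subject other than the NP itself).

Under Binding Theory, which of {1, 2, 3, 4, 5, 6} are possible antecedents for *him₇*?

{1, 2, 3, 4, 5}

*him* is a pronoun, so Principle B applies: it must be free in its binding domain.
Binding domain of *him₇*: the embedded TP, whose subject is [Bruno₅'s agent]₆.
*Dmitri₁* and the pronoun do not c-command one another → neither Principle B nor Principle C is at stake; coindexation permitted.
*[Dmitri₁'s colleague]₂* c-commands the pronoun but from outside its binding domain, and is not c-commanded by it → coindexation permitted.
*Anton₃* c-commands the pronoun but from outside its binding domain, and is not c-commanded by it → coindexation permitted.
*Stefan₄* c-commands the pronoun but from outside its binding domain, and is not c-commanded by it → coindexation permitted.
*Bruno₅* and the pronoun do not c-command one another → neither Principle B nor Principle C is at stake; coindexation permitted.
*[Bruno₅'s agent]₆* c-commands the pronoun within its binding domain → coindexation would violate Principle B.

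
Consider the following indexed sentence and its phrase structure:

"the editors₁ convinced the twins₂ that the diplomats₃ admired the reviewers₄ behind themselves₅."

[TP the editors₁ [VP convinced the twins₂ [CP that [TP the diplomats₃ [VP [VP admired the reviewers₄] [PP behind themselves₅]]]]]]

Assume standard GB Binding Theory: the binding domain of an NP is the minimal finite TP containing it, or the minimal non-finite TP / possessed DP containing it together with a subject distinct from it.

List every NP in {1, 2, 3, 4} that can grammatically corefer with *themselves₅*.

{3}

*themselves* is an anaphor, so Principle A applies: it must be bound in its binding domain.
Binding domain of *themselves₅*: the embedded TP, whose subject is the diplomats₃.
*the editors₁* c-commands the anaphor but is outside its binding domain → cannot satisfy Principle A.
*the twins₂* c-commands the anaphor but is outside its binding domain → cannot satisfy Principle A.
*the diplomats₃* c-commands the anaphor within its binding domain → licit binder.
*the reviewers₄* does not c-command the anaphor → cannot bind it.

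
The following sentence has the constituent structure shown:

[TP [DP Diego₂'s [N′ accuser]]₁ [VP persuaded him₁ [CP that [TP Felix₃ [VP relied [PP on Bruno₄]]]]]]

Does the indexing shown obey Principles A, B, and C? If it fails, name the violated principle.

The two coindexed NPs are *[Diego₂'s accuser]₁* and *him₁*.
*him₁* is a pronoun. Its binding domain is the matrix TP, whose subject is [Diego₂'s accuser]₁.
*[Diego₂'s accuser]₁* c-commands it within that domain and carries the same index.
The pronoun is locally bound → Principle B violation.

Principle B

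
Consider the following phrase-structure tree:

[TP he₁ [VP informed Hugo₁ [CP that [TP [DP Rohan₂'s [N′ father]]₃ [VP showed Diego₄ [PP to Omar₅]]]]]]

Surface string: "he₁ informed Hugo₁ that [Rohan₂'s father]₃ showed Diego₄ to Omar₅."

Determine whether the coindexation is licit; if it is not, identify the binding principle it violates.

Principle C

The two coindexed NPs are *he₁* and *Hugo₁*.
*Hugo₁* is an R-expression. Principle C requires it to be free everywhere.
*he₁* c-commands it and carries the same index.
The R-expression is bound → Principle C violation.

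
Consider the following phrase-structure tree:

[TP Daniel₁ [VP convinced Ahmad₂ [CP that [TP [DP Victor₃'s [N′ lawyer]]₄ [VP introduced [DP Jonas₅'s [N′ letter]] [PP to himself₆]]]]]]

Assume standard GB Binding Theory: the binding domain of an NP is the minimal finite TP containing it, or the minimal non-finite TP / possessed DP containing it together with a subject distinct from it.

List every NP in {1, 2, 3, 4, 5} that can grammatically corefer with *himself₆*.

*himself* is an anaphor, so Principle A applies: it must be bound in its binding domain.
Binding domain of *himself₆*: the embedded TP, whose subject is [Victor₃'s lawyer]₄.
*Daniel₁* c-commands the anaphor but is outside its binding domain → cannot satisfy Principle A.
*Ahmad₂* c-commands the anaphor but is outside its binding domain → cannot satisfy Principle A.
*Victor₃* does not c-command the anaphor → cannot bind it.
*[Victor₃'s lawyer]₄* c-commands the anaphor within its binding domain → licit binder.
*Jonas₅* does not c-command the anaphor → cannot bind it.

{4}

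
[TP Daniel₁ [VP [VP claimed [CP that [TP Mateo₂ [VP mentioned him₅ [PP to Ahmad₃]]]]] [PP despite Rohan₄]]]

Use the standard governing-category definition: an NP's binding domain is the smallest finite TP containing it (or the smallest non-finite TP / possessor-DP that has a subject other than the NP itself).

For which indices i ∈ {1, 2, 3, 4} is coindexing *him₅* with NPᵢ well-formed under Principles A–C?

*him* is a pronoun, so Principle B applies: it must be free in its binding domain.
Binding domain of *him₅*: the embedded TP, whose subject is Mateo₂.
*Daniel₁* c-commands the pronoun but from outside its binding domain, and is not c-commanded by it → coindexation permitted.
*Mateo₂* c-commands the pronoun within its binding domain → coindexation would violate Principle B.
*Ahmad₃*: the pronoun c-commands this R-expression → coindexation would violate Principle C on *Ahmad₃*.
*Rohan₄* and the pronoun do not c-command one another → neither Principle B nor Principle C is at stake; coindexation permitted.

{1, 4}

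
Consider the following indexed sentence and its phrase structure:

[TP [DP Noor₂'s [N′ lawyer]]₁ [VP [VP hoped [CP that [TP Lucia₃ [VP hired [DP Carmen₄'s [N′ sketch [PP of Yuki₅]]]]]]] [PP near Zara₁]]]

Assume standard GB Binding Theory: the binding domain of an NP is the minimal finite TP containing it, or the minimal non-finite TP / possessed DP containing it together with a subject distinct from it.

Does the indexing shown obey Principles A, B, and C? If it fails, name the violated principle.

The two coindexed NPs are *[Noor₂'s lawyer]₁* and *Zara₁*.
*Zara₁* is an R-expression. Principle C requires it to be free everywhere.
*[Noor₂'s lawyer]₁* c-commands it and carries the same index.
The R-expression is bound → Principle C violation.

Principle C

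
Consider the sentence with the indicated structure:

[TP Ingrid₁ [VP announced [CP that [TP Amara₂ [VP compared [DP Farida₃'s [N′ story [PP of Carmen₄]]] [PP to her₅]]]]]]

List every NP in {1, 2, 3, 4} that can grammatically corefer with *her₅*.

*her* is a pronoun, so Principle B applies: it must be free in its binding domain.
Binding domain of *her₅*: the embedded TP, whose subject is Amara₂.
*Ingrid₁* c-commands the pronoun but from outside its binding domain, and is not c-commanded by it → coindexation permitted.
*Amara₂* c-commands the pronoun within its binding domain → coindexation would violate Principle B.
*Farida₃* and the pronoun do not c-command one another → neither Principle B nor Principle C is at stake; coindexation permitted.
*Carmen₄* and the pronoun do not c-command one another → neither Principle B nor Principle C is at stake; coindexation permitted.

{1, 3, 4}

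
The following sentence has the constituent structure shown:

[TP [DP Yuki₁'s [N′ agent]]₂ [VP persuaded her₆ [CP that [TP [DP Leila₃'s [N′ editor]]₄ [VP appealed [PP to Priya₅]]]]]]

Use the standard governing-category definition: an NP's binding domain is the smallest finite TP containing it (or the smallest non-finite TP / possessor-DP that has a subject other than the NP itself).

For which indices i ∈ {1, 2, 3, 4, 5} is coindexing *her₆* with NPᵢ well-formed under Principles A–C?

*her* is a pronoun, so Principle B applies: it must be free in its binding domain.
Binding domain of *her₆*: the matrix TP, whose subject is [Yuki₁'s agent]₂.
*Yuki₁* and the pronoun do not c-command one another → neither Principle B nor Principle C is at stake; coindexation permitted.
*[Yuki₁'s agent]₂* c-commands the pronoun within its binding domain → coindexation would violate Principle B.
*Leila₃*: the pronoun c-commands this R-expression → coindexation would violate Principle C on *Leila₃*.
*[Leila₃'s editor]₄*: the pronoun c-commands this R-expression → coindexation would violate Principle C on *[Leila₃'s editor]₄*.
*Priya₅*: the pronoun c-commands this R-expression → coindexation would violate Principle C on *Priya₅*.

{1}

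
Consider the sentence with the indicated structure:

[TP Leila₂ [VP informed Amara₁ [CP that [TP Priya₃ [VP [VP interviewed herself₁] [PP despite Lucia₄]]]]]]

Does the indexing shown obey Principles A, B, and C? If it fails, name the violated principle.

The two coindexed NPs are *Amara₁* and *herself₁*.
*herself₁* is an anaphor. Principle A requires it to be bound within its binding domain — the embedded TP, whose subject is Priya₃.
Within that domain it is c-commanded by *Priya₃*, which does not share its index.
*Amara₁* does c-command the anaphor, but from outside its binding domain.
The anaphor is unbound in its domain → Principle A violation.

Principle A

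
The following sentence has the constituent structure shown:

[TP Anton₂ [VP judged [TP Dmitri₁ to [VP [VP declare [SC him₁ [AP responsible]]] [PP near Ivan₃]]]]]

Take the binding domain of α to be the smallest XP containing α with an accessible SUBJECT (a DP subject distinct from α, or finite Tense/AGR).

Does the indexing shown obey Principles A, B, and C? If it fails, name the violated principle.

Principle B

The two coindexed NPs are *Dmitri₁* and *him₁*.
*him₁* is a pronoun. Its binding domain is the embedded TP, whose subject is Dmitri₁.
*Dmitri₁* c-commands it within that domain and carries the same index.
The pronoun is locally bound → Principle B violation.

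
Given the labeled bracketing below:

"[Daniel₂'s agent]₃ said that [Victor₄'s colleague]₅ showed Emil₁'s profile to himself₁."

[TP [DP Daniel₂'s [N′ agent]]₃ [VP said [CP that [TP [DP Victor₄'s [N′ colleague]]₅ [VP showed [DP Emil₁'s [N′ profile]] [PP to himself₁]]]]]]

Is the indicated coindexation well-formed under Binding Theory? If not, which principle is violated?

The two coindexed NPs are *Emil₁* and *himself₁*.
*himself₁* is an anaphor. Principle A requires it to be bound within its binding domain — the embedded TP, whose subject is [Victor₄'s colleague]₅.
Within that domain it is c-commanded by *[Victor₄'s colleague]₅*, which does not share its index.
*Emil₁* does not c-command the anaphor at all.
The anaphor is unbound in its domain → Principle A violation.

Principle A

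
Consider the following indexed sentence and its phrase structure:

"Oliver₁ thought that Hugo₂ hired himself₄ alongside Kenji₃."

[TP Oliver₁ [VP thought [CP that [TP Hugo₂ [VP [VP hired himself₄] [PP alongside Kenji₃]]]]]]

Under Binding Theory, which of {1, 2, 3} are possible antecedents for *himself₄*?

{2}

*himself* is an anaphor, so Principle A applies: it must be bound in its binding domain.
Binding domain of *himself₄*: the embedded TP, whose subject is Hugo₂.
*Oliver₁* c-commands the anaphor but is outside its binding domain → cannot satisfy Principle A.
*Hugo₂* c-commands the anaphor within its binding domain → licit binder.
*Kenji₃* does not c-command the anaphor → cannot bind it.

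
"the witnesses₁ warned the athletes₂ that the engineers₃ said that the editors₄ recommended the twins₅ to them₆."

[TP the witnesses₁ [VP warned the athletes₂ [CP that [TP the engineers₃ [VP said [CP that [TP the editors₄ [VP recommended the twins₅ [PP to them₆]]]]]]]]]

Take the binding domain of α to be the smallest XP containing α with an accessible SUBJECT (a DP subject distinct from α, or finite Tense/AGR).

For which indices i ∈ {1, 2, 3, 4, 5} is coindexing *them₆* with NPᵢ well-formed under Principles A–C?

*them* is a pronoun, so Principle B applies: it must be free in its binding domain.
Binding domain of *them₆*: the embedded TP, whose subject is the editors₄.
*the witnesses₁* c-commands the pronoun but from outside its binding domain, and is not c-commanded by it → coindexation permitted.
*the athletes₂* c-commands the pronoun but from outside its binding domain, and is not c-commanded by it → coindexation permitted.
*the engineers₃* c-commands the pronoun but from outside its binding domain, and is not c-commanded by it → coindexation permitted.
*the editors₄* c-commands the pronoun within its binding domain → coindexation would violate Principle B.
*the twins₅* c-commands the pronoun within its binding domain → coindexation would violate Principle B.

{1, 2, 3}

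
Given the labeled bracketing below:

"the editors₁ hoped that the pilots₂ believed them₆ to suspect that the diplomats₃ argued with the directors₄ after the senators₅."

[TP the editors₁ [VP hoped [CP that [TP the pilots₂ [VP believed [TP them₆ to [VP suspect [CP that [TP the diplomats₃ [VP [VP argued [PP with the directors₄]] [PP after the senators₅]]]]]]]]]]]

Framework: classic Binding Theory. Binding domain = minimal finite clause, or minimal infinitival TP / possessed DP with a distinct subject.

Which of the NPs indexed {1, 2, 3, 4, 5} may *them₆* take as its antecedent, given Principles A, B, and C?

*them* is a pronoun, so Principle B applies: it must be free in its binding domain.
Binding domain of *them₆*: the embedded TP, whose subject is the pilots₂.
*the editors₁* c-commands the pronoun but from outside its binding domain, and is not c-commanded by it → coindexation permitted.
*the pilots₂* c-commands the pronoun within its binding domain → coindexation would violate Principle B.
*the diplomats₃*: the pronoun c-commands this R-expression → coindexation would violate Principle C on *the diplomats₃*.
*the directors₄*: the pronoun c-commands this R-expression → coindexation would violate Principle C on *the directors₄*.
*the senators₅*: the pronoun c-commands this R-expression → coindexation would violate Principle C on *the senators₅*.

{1}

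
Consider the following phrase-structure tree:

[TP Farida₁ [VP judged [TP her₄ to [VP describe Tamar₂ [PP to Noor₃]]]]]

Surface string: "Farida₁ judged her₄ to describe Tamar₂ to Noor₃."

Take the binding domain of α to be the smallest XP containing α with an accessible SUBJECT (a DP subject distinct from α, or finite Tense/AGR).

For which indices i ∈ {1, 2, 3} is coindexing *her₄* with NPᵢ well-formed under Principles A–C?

*her* is a pronoun, so Principle B applies: it must be free in its binding domain.
Binding domain of *her₄*: the matrix TP, whose subject is Farida₁.
*Farida₁* c-commands the pronoun within its binding domain → coindexation would violate Principle B.
*Tamar₂*: the pronoun c-commands this R-expression → coindexation would violate Principle C on *Tamar₂*.
*Noor₃*: the pronoun c-commands this R-expression → coindexation would violate Principle C on *Noor₃*.

none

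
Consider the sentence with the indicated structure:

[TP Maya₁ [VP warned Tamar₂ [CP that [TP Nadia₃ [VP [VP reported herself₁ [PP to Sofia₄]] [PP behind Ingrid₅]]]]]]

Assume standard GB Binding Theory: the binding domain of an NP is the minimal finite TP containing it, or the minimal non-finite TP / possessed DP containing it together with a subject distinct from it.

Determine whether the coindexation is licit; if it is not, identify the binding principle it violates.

Principle A

The two coindexed NPs are *Maya₁* and *herself₁*.
*herself₁* is an anaphor. Principle A requires it to be bound within its binding domain — the embedded TP, whose subject is Nadia₃.
Within that domain it is c-commanded by *Nadia₃*, which does not share its index.
*Maya₁* does c-command the anaphor, but from outside its binding domain.
The anaphor is unbound in its domain → Principle A violation.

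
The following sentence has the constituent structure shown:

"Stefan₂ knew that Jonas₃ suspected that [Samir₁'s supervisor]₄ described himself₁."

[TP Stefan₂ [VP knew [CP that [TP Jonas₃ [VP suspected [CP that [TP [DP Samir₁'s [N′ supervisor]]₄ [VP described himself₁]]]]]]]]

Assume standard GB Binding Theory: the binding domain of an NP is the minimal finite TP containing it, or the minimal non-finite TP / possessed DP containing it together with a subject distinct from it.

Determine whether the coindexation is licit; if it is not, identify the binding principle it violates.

The two coindexed NPs are *Samir₁* and *himself₁*.
*himself₁* is an anaphor. Principle A requires it to be bound within its binding domain — the embedded TP, whose subject is [Samir₁'s supervisor]₄.
Within that domain it is c-commanded by *[Samir₁'s supervisor]₄*, which does not share its index.
*Samir₁* does not c-command the anaphor at all.
The anaphor is unbound in its domain → Principle A violation.

Principle A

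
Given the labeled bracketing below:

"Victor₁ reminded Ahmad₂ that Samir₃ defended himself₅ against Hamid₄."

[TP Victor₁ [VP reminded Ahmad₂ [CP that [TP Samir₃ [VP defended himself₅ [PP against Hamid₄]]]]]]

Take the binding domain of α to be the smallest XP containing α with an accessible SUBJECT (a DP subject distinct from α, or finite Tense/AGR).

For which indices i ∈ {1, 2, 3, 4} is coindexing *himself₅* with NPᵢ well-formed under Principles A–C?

*himself* is an anaphor, so Principle A applies: it must be bound in its binding domain.
Binding domain of *himself₅*: the embedded TP, whose subject is Samir₃.
*Victor₁* c-commands the anaphor but is outside its binding domain → cannot satisfy Principle A.
*Ahmad₂* c-commands the anaphor but is outside its binding domain → cannot satisfy Principle A.
*Samir₃* c-commands the anaphor within its binding domain → licit binder.
*Hamid₄* does not c-command the anaphor → cannot bind it.

{3}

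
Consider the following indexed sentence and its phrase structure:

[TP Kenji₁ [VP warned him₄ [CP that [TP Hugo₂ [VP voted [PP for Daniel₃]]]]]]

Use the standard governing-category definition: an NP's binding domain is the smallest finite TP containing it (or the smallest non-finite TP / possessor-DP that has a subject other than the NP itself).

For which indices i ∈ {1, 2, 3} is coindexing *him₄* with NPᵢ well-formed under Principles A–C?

none

*him* is a pronoun, so Principle B applies: it must be free in its binding domain.
Binding domain of *him₄*: the matrix TP, whose subject is Kenji₁.
*Kenji₁* c-commands the pronoun within its binding domain → coindexation would violate Principle B.
*Hugo₂*: the pronoun c-commands this R-expression → coindexation would violate Principle C on *Hugo₂*.
*Daniel₃*: the pronoun c-commands this R-expression → coindexation would violate Principle C on *Daniel₃*.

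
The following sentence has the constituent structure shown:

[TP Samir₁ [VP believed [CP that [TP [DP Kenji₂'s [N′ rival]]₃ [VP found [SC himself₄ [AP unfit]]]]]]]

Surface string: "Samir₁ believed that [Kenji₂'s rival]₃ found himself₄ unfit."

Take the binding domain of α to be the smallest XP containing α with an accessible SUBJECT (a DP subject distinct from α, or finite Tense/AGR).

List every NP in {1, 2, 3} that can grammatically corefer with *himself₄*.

{3}

*himself* is an anaphor, so Principle A applies: it must be bound in its binding domain.
Binding domain of *himself₄*: the embedded TP, whose subject is [Kenji₂'s rival]₃.
*Samir₁* c-commands the anaphor but is outside its binding domain → cannot satisfy Principle A.
*Kenji₂* does not c-command the anaphor → cannot bind it.
*[Kenji₂'s rival]₃* c-commands the anaphor within its binding domain → licit binder.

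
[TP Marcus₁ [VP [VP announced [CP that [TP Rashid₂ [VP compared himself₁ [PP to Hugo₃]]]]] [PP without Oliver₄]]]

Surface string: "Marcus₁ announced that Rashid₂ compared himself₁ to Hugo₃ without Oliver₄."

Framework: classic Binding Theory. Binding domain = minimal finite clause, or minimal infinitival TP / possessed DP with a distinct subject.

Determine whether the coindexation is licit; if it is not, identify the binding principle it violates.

The two coindexed NPs are *Marcus₁* and *himself₁*.
*himself₁* is an anaphor. Principle A requires it to be bound within its binding domain — the embedded TP, whose subject is Rashid₂.
Within that domain it is c-commanded by *Rashid₂*, which does not share its index.
*Marcus₁* does c-command the anaphor, but from outside its binding domain.
The anaphor is unbound in its domain → Principle A violation.

Principle A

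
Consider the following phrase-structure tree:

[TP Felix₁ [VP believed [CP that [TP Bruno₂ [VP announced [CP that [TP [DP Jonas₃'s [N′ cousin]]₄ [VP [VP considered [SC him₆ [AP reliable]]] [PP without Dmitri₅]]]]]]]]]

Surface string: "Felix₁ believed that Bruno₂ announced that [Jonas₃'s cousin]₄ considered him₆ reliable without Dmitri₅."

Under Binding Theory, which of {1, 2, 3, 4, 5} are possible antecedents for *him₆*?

*him* is a pronoun, so Principle B applies: it must be free in its binding domain.
Binding domain of *him₆*: the embedded TP, whose subject is [Jonas₃'s cousin]₄.
*Felix₁* c-commands the pronoun but from outside its binding domain, and is not c-commanded by it → coindexation permitted.
*Bruno₂* c-commands the pronoun but from outside its binding domain, and is not c-commanded by it → coindexation permitted.
*Jonas₃* and the pronoun do not c-command one another → neither Principle B nor Principle C is at stake; coindexation permitted.
*[Jonas₃'s cousin]₄* c-commands the pronoun within its binding domain → coindexation would violate Principle B.
*Dmitri₅* and the pronoun do not c-command one another → neither Principle B nor Principle C is at stake; coindexation permitted.

{1, 2, 3, 5}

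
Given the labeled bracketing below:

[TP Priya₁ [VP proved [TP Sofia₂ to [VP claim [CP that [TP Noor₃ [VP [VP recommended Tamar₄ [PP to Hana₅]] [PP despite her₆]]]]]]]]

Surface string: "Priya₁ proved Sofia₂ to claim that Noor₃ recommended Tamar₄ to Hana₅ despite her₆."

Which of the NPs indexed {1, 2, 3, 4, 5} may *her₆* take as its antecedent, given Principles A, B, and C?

{1, 2, 4, 5}

*her* is a pronoun, so Principle B applies: it must be free in its binding domain.
Binding domain of *her₆*: the embedded TP, whose subject is Noor₃.
*Priya₁* c-commands the pronoun but from outside its binding domain, and is not c-commanded by it → coindexation permitted.
*Sofia₂* c-commands the pronoun but from outside its binding domain, and is not c-commanded by it → coindexation permitted.
*Noor₃* c-commands the pronoun within its binding domain → coindexation would violate Principle B.
*Tamar₄* and the pronoun do not c-command one another → neither Principle B nor Principle C is at stake; coindexation permitted.
*Hana₅* and the pronoun do not c-command one another → neither Principle B nor Principle C is at stake; coindexation permitted.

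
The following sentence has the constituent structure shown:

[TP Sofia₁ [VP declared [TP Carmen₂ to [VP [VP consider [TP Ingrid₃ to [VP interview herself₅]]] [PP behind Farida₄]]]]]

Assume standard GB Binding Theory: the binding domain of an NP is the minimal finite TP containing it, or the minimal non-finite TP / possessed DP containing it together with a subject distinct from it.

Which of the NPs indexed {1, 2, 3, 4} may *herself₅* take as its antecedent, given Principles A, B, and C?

*herself* is an anaphor, so Principle A applies: it must be bound in its binding domain.
Binding domain of *herself₅*: the embedded TP, whose subject is Ingrid₃.
*Sofia₁* c-commands the anaphor but is outside its binding domain → cannot satisfy Principle A.
*Carmen₂* c-commands the anaphor but is outside its binding domain → cannot satisfy Principle A.
*Ingrid₃* c-commands the anaphor within its binding domain → licit binder.
*Farida₄* does not c-command the anaphor → cannot bind it.

{3}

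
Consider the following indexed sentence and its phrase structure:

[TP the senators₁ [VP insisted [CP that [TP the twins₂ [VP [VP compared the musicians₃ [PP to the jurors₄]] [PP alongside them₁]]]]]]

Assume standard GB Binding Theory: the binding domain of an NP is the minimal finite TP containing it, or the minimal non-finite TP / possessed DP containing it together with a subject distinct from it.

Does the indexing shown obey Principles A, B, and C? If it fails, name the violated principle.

The two coindexed NPs are *the senators₁* and *them₁*.
*them₁* is a pronoun; its binding domain is the embedded TP, whose subject is the twins₂. Within that domain it is c-commanded only by *the twins₂*, which carries a different index — the pronoun is free locally, so Principle B holds.
*the senators₁* is an R-expression; *them₁* does not c-command it, and no other NP shares its index, so Principle C is satisfied.
All principles are respected.

grammatical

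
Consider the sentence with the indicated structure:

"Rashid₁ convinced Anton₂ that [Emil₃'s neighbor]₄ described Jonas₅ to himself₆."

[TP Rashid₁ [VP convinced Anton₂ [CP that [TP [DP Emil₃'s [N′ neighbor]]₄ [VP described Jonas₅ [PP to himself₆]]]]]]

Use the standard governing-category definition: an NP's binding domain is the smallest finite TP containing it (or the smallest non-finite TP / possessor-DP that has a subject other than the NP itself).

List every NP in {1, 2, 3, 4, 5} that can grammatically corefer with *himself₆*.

*himself* is an anaphor, so Principle A applies: it must be bound in its binding domain.
Binding domain of *himself₆*: the embedded TP, whose subject is [Emil₃'s neighbor]₄.
*Rashid₁* c-commands the anaphor but is outside its binding domain → cannot satisfy Principle A.
*Anton₂* c-commands the anaphor but is outside its binding domain → cannot satisfy Principle A.
*Emil₃* does not c-command the anaphor → cannot bind it.
*[Emil₃'s neighbor]₄* c-commands the anaphor within its binding domain → licit binder.
*Jonas₅* c-commands the anaphor within its binding domain → licit binder.

{4, 5}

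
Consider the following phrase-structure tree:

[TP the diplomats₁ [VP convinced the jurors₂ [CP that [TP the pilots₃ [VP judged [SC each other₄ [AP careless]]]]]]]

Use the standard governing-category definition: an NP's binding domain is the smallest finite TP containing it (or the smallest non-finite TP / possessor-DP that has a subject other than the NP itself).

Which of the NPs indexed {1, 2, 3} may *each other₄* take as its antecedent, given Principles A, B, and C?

*each other* is an anaphor, so Principle A applies: it must be bound in its binding domain.
Binding domain of *each other₄*: the embedded TP, whose subject is the pilots₃.
*the diplomats₁* c-commands the anaphor but is outside its binding domain → cannot satisfy Principle A.
*the jurors₂* c-commands the anaphor but is outside its binding domain → cannot satisfy Principle A.
*the pilots₃* c-commands the anaphor within its binding domain → licit binder.

{3}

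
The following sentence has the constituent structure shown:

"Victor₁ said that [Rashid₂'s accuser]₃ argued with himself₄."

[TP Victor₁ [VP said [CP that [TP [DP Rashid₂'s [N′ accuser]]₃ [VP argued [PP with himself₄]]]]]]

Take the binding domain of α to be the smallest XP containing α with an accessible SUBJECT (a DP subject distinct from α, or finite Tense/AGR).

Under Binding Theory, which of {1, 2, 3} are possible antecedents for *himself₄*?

*himself* is an anaphor, so Principle A applies: it must be bound in its binding domain.
Binding domain of *himself₄*: the embedded TP, whose subject is [Rashid₂'s accuser]₃.
*Victor₁* c-commands the anaphor but is outside its binding domain → cannot satisfy Principle A.
*Rashid₂* does not c-command the anaphor → cannot bind it.
*[Rashid₂'s accuser]₃* c-commands the anaphor within its binding domain → licit binder.

{3}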